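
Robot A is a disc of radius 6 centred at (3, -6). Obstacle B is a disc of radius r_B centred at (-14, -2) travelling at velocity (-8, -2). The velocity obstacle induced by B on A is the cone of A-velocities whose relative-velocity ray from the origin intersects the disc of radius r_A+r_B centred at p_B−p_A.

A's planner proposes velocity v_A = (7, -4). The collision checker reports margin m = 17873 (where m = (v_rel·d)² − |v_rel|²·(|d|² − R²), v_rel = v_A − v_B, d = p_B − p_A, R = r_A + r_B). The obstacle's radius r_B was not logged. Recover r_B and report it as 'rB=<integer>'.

m = 17873
d = (-17, 4);  v_rel = (15, -2),  |v_rel|² = 229
v_rel×d = (15)·(4) − (-2)·(-17) = 26
since m = R²·229 − 26²:  R² = (676 + 17873) / 229 = 81
R = √81 = 9  ⇒  r_B = 9 − 6 = 3

rB=3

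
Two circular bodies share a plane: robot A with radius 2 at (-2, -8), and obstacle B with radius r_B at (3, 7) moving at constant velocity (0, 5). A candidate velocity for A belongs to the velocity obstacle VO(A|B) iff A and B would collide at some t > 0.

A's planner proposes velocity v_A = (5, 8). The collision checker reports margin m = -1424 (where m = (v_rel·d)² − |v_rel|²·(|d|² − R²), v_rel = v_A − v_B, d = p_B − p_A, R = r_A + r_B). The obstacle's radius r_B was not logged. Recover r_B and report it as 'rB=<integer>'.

m = -1424
d = (5, 15);  v_rel = (5, 3),  |v_rel|² = 34
v_rel×d = (5)·(15) − (3)·(5) = 60
since m = R²·34 − 60²:  R² = (3600 + -1424) / 34 = 64
R = √64 = 8  ⇒  r_B = 8 − 2 = 6

rB=6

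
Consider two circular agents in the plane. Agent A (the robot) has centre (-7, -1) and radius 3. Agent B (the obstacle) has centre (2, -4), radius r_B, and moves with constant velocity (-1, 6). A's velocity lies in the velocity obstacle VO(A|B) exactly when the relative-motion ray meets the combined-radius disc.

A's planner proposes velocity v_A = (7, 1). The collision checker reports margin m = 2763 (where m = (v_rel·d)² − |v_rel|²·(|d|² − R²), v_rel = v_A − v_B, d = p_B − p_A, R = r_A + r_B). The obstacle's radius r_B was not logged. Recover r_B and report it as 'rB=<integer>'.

m = 2763
d = (9, -3);  v_rel = (8, -5),  |v_rel|² = 89
v_rel×d = (8)·(-3) − (-5)·(9) = 21
since m = R²·89 − 21²:  R² = (441 + 2763) / 89 = 36
R = √36 = 6  ⇒  r_B = 6 − 3 = 3

rB=3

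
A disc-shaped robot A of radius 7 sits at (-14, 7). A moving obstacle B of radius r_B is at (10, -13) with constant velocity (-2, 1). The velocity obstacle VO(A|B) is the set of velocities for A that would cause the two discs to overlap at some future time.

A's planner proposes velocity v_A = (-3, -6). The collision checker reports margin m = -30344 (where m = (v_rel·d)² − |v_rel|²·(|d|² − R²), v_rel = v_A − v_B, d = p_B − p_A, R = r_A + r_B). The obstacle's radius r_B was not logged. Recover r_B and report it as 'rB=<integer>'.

m = -30344
d = (24, -20);  v_rel = (-1, -7),  |v_rel|² = 50
v_rel×d = (-1)·(-20) − (-7)·(24) = 188
since m = R²·50 − 188²:  R² = (35344 + -30344) / 50 = 100
R = √100 = 10  ⇒  r_B = 10 − 7 = 3

rB=3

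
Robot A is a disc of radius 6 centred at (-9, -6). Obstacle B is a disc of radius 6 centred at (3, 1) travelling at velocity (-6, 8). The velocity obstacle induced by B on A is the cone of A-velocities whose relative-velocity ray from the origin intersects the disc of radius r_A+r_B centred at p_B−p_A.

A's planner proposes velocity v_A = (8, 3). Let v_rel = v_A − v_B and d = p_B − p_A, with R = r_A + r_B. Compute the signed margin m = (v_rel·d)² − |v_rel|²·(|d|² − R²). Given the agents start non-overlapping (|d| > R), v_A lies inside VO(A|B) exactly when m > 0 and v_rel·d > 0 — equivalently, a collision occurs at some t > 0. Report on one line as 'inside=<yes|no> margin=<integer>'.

d = (12, 7),  |d|² = 193;  R = 6+6 = 12,  c = 193−12² = 49
v_rel = (14, -5),  |v_rel|² = 221;  v_rel·d = (14)·(12) + (-5)·(7) = 133
221·t² − 266·t + 49 = 0  ⇒  m = 133² − 221·49 = 6860
m = 6860 > 0,  v_rel·d = 133 > 0  ⇒  inside

inside=yes margin=6860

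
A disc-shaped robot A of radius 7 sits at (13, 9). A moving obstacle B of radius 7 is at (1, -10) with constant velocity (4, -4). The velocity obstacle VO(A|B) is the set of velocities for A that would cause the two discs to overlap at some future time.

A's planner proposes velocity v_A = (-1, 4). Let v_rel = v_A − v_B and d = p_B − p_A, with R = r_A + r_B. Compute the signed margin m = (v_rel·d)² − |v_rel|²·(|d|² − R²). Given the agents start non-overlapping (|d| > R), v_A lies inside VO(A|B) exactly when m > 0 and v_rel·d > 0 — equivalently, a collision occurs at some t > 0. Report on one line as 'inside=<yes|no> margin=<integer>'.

d = (-12, -19),  |d|² = 505;  R = 7+7 = 14,  c = 505−14² = 309
v_rel = (-5, 8),  |v_rel|² = 89;  v_rel·d = (-5)·(-12) + (8)·(-19) = -92
89·t² + 184·t + 309 = 0  ⇒  m = (-92)² − 89·309 = -19037
m = -19037 < 0,  v_rel·d = -92 < 0  ⇒  outside

inside=no margin=-19037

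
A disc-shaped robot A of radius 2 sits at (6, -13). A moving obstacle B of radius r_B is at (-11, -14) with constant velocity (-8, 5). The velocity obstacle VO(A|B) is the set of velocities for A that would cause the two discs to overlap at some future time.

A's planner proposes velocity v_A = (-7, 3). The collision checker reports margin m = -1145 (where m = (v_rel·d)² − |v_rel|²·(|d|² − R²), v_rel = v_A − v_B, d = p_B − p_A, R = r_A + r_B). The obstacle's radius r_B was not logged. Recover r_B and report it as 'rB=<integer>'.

m = -1145
d = (-17, -1);  v_rel = (1, -2),  |v_rel|² = 5
v_rel×d = (1)·(-1) − (-2)·(-17) = -35
since m = R²·5 − (-35)²:  R² = (1225 + -1145) / 5 = 16
R = √16 = 4  ⇒  r_B = 4 − 2 = 2

rB=2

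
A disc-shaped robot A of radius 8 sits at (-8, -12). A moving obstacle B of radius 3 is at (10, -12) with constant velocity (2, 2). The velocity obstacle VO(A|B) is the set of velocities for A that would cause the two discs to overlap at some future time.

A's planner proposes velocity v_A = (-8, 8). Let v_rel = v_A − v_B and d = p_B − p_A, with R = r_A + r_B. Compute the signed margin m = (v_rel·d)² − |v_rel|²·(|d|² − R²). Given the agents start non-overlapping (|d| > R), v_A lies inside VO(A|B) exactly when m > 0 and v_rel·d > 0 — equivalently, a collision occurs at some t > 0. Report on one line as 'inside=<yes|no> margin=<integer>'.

d = (18, 0),  |d|² = 324;  R = 8+3 = 11,  c = 324−11² = 203
v_rel = (-10, 6),  |v_rel|² = 136;  v_rel·d = (-10)·(18) + (6)·(0) = -180
136·t² + 360·t + 203 = 0  ⇒  m = (-180)² − 136·203 = 4792
m = 4792 > 0,  v_rel·d = -180 < 0  ⇒  outside

inside=no margin=4792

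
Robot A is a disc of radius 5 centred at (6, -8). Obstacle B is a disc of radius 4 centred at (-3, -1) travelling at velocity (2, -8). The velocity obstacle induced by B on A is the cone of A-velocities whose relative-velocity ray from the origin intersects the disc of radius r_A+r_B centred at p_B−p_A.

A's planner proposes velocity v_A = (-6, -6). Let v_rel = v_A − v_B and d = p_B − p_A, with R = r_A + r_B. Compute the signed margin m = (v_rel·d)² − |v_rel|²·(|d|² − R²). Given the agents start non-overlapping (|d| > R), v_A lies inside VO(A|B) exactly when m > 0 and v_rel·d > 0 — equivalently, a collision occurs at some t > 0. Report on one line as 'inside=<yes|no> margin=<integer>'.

d = (-9, 7),  |d|² = 130;  R = 5+4 = 9,  c = 130−9² = 49
v_rel = (-8, 2),  |v_rel|² = 68;  v_rel·d = (-8)·(-9) + (2)·(7) = 86
68·t² − 172·t + 49 = 0  ⇒  m = 86² − 68·49 = 4064
m = 4064 > 0,  v_rel·d = 86 > 0  ⇒  inside

inside=yes margin=4064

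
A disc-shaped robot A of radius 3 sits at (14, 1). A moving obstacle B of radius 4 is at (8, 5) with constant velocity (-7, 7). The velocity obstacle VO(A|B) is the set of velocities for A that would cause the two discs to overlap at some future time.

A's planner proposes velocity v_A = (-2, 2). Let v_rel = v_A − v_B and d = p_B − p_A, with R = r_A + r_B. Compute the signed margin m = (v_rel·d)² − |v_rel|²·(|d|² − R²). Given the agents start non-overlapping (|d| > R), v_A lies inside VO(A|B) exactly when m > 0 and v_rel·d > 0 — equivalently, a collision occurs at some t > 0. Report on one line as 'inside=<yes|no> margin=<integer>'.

d = (-6, 4),  |d|² = 52;  R = 3+4 = 7,  c = 52−7² = 3
v_rel = (5, -5),  |v_rel|² = 50;  v_rel·d = (5)·(-6) + (-5)·(4) = -50
50·t² + 100·t + 3 = 0  ⇒  m = (-50)² − 50·3 = 2350
m = 2350 > 0,  v_rel·d = -50 < 0  ⇒  outside

inside=no margin=2350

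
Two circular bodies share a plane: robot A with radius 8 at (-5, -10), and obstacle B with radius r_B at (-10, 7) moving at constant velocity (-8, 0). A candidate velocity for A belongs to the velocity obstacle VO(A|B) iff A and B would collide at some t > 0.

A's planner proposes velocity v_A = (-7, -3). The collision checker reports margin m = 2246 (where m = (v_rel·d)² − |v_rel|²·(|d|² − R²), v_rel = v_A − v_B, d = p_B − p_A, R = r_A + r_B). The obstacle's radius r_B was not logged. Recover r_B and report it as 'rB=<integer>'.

m = 2246
d = (-5, 17);  v_rel = (1, -3),  |v_rel|² = 10
v_rel×d = (1)·(17) − (-3)·(-5) = 2
since m = R²·10 − 2²:  R² = (4 + 2246) / 10 = 225
R = √225 = 15  ⇒  r_B = 15 − 8 = 7

rB=7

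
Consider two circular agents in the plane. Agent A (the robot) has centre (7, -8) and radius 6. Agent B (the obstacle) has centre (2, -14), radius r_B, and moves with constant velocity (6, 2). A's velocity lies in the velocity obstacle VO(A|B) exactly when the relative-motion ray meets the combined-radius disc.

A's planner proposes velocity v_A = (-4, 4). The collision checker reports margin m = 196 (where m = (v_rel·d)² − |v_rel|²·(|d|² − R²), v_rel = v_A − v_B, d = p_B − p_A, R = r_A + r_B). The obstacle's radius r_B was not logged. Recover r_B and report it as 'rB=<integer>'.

m = 196
d = (-5, -6);  v_rel = (-10, 2),  |v_rel|² = 104
v_rel×d = (-10)·(-6) − (2)·(-5) = 70
since m = R²·104 − 70²:  R² = (4900 + 196) / 104 = 49
R = √49 = 7  ⇒  r_B = 7 − 6 = 1

rB=1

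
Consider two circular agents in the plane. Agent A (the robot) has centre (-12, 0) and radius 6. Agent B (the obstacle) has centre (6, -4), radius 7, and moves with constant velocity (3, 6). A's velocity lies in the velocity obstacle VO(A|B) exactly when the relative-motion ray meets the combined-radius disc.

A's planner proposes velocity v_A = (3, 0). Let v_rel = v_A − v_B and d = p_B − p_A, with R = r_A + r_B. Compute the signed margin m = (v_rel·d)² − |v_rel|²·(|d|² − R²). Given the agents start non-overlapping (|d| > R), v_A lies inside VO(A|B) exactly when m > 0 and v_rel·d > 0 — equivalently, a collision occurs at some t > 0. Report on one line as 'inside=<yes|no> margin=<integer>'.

d = (18, -4),  |d|² = 340;  R = 6+7 = 13,  c = 340−13² = 171
v_rel = (0, -6),  |v_rel|² = 36;  v_rel·d = (0)·(18) + (-6)·(-4) = 24
36·t² − 48·t + 171 = 0  ⇒  m = 24² − 36·171 = -5580
m = -5580 < 0,  v_rel·d = 24 > 0  ⇒  outside

inside=no margin=-5580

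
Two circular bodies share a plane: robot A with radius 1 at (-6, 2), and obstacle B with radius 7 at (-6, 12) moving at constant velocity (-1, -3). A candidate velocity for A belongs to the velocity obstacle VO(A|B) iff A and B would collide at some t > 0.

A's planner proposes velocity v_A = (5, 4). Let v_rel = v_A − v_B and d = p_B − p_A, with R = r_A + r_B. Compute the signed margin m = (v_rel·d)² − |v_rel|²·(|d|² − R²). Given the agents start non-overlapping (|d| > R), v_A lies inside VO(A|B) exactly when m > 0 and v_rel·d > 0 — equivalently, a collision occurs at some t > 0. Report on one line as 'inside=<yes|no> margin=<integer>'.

d = (0, 10),  |d|² = 100;  R = 1+7 = 8,  c = 100−8² = 36
v_rel = (6, 7),  |v_rel|² = 85;  v_rel·d = (6)·(0) + (7)·(10) = 70
85·t² − 140·t + 36 = 0  ⇒  m = 70² − 85·36 = 1840
m = 1840 > 0,  v_rel·d = 70 > 0  ⇒  inside

inside=yes margin=1840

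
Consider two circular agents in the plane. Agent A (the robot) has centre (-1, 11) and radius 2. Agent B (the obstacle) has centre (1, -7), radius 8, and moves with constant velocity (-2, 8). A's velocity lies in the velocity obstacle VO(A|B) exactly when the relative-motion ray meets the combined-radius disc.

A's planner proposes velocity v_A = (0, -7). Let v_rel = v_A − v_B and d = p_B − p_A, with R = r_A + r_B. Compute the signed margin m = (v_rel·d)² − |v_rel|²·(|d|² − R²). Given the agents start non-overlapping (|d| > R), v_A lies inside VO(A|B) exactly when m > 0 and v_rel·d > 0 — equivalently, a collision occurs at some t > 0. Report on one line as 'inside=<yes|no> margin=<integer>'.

d = (2, -18),  |d|² = 328;  R = 2+8 = 10,  c = 328−10² = 228
v_rel = (2, -15),  |v_rel|² = 229;  v_rel·d = (2)·(2) + (-15)·(-18) = 274
229·t² − 548·t + 228 = 0  ⇒  m = 274² − 229·228 = 22864
m = 22864 > 0,  v_rel·d = 274 > 0  ⇒  inside

inside=yes margin=22864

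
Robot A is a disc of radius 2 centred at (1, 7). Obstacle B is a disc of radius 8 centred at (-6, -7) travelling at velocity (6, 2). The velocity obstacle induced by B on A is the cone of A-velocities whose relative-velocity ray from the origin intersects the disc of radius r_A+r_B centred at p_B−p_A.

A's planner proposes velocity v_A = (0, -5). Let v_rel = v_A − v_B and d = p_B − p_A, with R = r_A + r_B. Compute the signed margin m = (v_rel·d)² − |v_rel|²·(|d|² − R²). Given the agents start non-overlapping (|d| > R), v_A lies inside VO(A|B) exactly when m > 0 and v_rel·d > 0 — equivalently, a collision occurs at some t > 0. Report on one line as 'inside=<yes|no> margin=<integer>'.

d = (-7, -14),  |d|² = 245;  R = 2+8 = 10,  c = 245−10² = 145
v_rel = (-6, -7),  |v_rel|² = 85;  v_rel·d = (-6)·(-7) + (-7)·(-14) = 140
85·t² − 280·t + 145 = 0  ⇒  m = 140² − 85·145 = 7275
m = 7275 > 0,  v_rel·d = 140 > 0  ⇒  inside

inside=yes margin=7275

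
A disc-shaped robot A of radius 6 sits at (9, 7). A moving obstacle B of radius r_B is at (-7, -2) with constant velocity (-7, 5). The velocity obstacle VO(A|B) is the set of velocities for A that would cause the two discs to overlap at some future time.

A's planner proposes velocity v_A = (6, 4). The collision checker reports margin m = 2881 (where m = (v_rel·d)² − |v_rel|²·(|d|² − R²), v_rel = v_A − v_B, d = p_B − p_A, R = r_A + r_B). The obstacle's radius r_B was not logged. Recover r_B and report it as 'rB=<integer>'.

m = 2881
d = (-16, -9);  v_rel = (13, -1),  |v_rel|² = 170
v_rel×d = (13)·(-9) − (-1)·(-16) = -133
since m = R²·170 − (-133)²:  R² = (17689 + 2881) / 170 = 121
R = √121 = 11  ⇒  r_B = 11 − 6 = 5

rB=5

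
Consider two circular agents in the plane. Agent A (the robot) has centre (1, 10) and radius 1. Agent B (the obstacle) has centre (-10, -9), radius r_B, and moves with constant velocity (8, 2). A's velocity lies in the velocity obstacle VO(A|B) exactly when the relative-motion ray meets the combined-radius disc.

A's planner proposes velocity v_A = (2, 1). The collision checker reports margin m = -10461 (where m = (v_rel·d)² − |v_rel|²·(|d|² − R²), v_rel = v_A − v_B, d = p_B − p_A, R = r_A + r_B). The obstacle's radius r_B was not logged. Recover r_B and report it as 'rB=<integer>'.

m = -10461
d = (-11, -19);  v_rel = (-6, -1),  |v_rel|² = 37
v_rel×d = (-6)·(-19) − (-1)·(-11) = 103
since m = R²·37 − 103²:  R² = (10609 + -10461) / 37 = 4
R = √4 = 2  ⇒  r_B = 2 − 1 = 1

rB=1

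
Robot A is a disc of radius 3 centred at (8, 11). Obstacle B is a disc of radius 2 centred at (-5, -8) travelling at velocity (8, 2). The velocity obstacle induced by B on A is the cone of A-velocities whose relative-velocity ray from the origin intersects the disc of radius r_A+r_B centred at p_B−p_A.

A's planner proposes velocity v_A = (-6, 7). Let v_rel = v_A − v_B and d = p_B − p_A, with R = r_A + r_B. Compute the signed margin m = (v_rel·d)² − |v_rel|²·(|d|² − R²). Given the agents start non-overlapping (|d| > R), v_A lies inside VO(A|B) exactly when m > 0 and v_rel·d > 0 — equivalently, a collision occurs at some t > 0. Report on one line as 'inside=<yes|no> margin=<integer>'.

d = (-13, -19),  |d|² = 530;  R = 3+2 = 5,  c = 530−5² = 505
v_rel = (-14, 5),  |v_rel|² = 221;  v_rel·d = (-14)·(-13) + (5)·(-19) = 87
221·t² − 174·t + 505 = 0  ⇒  m = 87² − 221·505 = -104036
m = -104036 < 0,  v_rel·d = 87 > 0  ⇒  outside

inside=no margin=-104036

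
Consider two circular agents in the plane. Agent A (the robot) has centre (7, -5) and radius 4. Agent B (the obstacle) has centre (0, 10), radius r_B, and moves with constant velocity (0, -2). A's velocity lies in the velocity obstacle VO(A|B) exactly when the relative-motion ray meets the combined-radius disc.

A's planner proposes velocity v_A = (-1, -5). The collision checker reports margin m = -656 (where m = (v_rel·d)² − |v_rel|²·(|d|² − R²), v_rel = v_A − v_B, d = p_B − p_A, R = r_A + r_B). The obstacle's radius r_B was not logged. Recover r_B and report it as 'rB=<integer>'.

m = -656
d = (-7, 15);  v_rel = (-1, -3),  |v_rel|² = 10
v_rel×d = (-1)·(15) − (-3)·(-7) = -36
since m = R²·10 − (-36)²:  R² = (1296 + -656) / 10 = 64
R = √64 = 8  ⇒  r_B = 8 − 4 = 4

rB=4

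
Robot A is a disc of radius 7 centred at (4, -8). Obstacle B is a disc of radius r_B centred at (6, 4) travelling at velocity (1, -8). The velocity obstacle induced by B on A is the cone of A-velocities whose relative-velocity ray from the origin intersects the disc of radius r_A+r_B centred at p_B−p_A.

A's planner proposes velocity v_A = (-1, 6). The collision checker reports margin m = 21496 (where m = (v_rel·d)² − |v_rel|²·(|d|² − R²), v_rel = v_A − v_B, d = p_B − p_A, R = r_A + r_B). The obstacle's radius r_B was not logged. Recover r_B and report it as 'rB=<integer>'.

m = 21496
d = (2, 12);  v_rel = (-2, 14),  |v_rel|² = 200
v_rel×d = (-2)·(12) − (14)·(2) = -52
since m = R²·200 − (-52)²:  R² = (2704 + 21496) / 200 = 121
R = √121 = 11  ⇒  r_B = 11 − 7 = 4

rB=4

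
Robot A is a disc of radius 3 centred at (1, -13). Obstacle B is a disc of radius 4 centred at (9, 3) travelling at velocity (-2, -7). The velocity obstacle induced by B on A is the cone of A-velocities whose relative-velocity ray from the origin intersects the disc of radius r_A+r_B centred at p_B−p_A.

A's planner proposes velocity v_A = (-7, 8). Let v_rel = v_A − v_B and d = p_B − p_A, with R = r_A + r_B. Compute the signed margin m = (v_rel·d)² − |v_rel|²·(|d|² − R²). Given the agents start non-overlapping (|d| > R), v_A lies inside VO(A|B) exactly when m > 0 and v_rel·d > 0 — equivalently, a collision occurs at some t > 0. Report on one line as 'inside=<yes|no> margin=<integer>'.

d = (8, 16),  |d|² = 320;  R = 3+4 = 7,  c = 320−7² = 271
v_rel = (-5, 15),  |v_rel|² = 250;  v_rel·d = (-5)·(8) + (15)·(16) = 200
250·t² − 400·t + 271 = 0  ⇒  m = 200² − 250·271 = -27750
m = -27750 < 0,  v_rel·d = 200 > 0  ⇒  outside

inside=no margin=-27750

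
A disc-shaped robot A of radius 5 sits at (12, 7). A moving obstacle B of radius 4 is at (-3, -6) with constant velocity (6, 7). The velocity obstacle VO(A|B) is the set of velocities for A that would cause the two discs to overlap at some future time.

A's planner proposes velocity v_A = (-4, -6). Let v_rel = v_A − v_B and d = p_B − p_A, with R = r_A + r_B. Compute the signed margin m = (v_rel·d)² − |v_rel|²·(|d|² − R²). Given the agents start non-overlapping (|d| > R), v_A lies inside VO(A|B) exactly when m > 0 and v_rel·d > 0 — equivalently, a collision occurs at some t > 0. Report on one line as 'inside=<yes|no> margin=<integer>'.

d = (-15, -13),  |d|² = 394;  R = 5+4 = 9,  c = 394−9² = 313
v_rel = (-10, -13),  |v_rel|² = 269;  v_rel·d = (-10)·(-15) + (-13)·(-13) = 319
269·t² − 638·t + 313 = 0  ⇒  m = 319² − 269·313 = 17564
m = 17564 > 0,  v_rel·d = 319 > 0  ⇒  inside

inside=yes margin=17564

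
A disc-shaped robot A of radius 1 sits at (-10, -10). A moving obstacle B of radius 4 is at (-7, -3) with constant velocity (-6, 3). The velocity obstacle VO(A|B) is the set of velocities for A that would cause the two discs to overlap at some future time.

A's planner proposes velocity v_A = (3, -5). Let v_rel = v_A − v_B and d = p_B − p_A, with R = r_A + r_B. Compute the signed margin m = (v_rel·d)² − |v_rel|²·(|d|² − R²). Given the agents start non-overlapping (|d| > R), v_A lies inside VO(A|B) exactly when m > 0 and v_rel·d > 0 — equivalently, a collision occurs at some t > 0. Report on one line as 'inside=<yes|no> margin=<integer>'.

d = (3, 7),  |d|² = 58;  R = 1+4 = 5,  c = 58−5² = 33
v_rel = (9, -8),  |v_rel|² = 145;  v_rel·d = (9)·(3) + (-8)·(7) = -29
145·t² + 58·t + 33 = 0  ⇒  m = (-29)² − 145·33 = -3944
m = -3944 < 0,  v_rel·d = -29 < 0  ⇒  outside

inside=no margin=-3944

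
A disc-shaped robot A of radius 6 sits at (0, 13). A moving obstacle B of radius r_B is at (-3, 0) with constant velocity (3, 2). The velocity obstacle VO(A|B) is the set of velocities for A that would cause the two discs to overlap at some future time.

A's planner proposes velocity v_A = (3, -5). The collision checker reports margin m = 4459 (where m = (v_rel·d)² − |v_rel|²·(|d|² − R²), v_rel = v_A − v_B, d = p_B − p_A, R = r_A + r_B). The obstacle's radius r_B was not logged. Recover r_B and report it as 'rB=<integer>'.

m = 4459
d = (-3, -13);  v_rel = (0, -7),  |v_rel|² = 49
v_rel×d = (0)·(-13) − (-7)·(-3) = -21
since m = R²·49 − (-21)²:  R² = (441 + 4459) / 49 = 100
R = √100 = 10  ⇒  r_B = 10 − 6 = 4

rB=4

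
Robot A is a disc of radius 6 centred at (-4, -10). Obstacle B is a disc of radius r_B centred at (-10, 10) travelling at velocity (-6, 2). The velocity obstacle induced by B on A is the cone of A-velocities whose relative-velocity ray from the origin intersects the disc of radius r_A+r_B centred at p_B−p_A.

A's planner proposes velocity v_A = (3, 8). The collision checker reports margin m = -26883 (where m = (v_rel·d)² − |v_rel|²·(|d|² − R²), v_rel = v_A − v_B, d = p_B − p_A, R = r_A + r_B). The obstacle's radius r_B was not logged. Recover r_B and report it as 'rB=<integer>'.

m = -26883
d = (-6, 20);  v_rel = (9, 6),  |v_rel|² = 117
v_rel×d = (9)·(20) − (6)·(-6) = 216
since m = R²·117 − 216²:  R² = (46656 + -26883) / 117 = 169
R = √169 = 13  ⇒  r_B = 13 − 6 = 7

rB=7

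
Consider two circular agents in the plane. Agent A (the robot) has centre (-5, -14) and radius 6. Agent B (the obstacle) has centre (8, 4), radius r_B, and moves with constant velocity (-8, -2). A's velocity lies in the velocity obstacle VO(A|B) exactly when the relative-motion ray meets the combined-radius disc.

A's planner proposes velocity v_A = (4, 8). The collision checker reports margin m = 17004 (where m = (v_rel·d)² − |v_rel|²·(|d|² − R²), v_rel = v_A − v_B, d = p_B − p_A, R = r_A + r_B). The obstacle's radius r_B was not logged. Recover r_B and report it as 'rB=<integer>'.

m = 17004
d = (13, 18);  v_rel = (12, 10),  |v_rel|² = 244
v_rel×d = (12)·(18) − (10)·(13) = 86
since m = R²·244 − 86²:  R² = (7396 + 17004) / 244 = 100
R = √100 = 10  ⇒  r_B = 10 − 6 = 4

rB=4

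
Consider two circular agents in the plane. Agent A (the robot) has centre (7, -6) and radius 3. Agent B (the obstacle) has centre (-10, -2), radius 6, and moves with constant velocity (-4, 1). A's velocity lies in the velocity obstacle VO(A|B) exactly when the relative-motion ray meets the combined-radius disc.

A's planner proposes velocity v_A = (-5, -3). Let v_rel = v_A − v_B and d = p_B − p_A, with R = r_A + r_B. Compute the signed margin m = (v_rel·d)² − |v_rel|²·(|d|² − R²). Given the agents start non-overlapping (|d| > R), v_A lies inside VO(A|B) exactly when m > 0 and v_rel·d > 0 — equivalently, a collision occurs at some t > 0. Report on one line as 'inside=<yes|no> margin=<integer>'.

d = (-17, 4),  |d|² = 305;  R = 3+6 = 9,  c = 305−9² = 224
v_rel = (-1, -4),  |v_rel|² = 17;  v_rel·d = (-1)·(-17) + (-4)·(4) = 1
17·t² − 2·t + 224 = 0  ⇒  m = 1² − 17·224 = -3807
m = -3807 < 0,  v_rel·d = 1 > 0  ⇒  outside

inside=no margin=-3807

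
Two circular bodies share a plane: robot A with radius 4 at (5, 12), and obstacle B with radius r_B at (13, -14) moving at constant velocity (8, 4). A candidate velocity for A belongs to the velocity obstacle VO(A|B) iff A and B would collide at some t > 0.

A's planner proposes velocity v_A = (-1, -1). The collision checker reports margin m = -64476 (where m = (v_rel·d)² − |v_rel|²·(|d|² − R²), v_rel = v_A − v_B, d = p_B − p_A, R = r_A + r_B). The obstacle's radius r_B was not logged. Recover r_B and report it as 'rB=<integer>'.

m = -64476
d = (8, -26);  v_rel = (-9, -5),  |v_rel|² = 106
v_rel×d = (-9)·(-26) − (-5)·(8) = 274
since m = R²·106 − 274²:  R² = (75076 + -64476) / 106 = 100
R = √100 = 10  ⇒  r_B = 10 − 4 = 6

rB=6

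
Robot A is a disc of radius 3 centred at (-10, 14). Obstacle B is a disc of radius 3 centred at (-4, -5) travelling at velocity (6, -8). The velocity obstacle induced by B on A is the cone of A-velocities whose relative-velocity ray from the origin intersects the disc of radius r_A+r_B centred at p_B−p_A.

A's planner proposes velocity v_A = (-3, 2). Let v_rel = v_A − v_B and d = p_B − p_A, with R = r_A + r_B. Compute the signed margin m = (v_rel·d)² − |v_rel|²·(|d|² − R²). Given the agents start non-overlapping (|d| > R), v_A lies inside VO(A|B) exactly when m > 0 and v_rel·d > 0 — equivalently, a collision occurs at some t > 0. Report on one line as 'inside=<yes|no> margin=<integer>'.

d = (6, -19),  |d|² = 397;  R = 3+3 = 6,  c = 397−6² = 361
v_rel = (-9, 10),  |v_rel|² = 181;  v_rel·d = (-9)·(6) + (10)·(-19) = -244
181·t² + 488·t + 361 = 0  ⇒  m = (-244)² − 181·361 = -5805
m = -5805 < 0,  v_rel·d = -244 < 0  ⇒  outside

inside=no margin=-5805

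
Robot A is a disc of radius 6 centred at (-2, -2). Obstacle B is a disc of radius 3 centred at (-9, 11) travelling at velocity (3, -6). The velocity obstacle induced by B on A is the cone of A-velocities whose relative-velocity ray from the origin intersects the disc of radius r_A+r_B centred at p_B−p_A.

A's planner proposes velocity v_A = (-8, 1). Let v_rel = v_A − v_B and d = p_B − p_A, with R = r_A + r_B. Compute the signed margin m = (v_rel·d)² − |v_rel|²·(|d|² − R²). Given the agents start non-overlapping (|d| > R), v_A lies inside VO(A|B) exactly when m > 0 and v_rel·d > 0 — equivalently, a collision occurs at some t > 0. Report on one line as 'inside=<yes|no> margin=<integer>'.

d = (-7, 13),  |d|² = 218;  R = 6+3 = 9,  c = 218−9² = 137
v_rel = (-11, 7),  |v_rel|² = 170;  v_rel·d = (-11)·(-7) + (7)·(13) = 168
170·t² − 336·t + 137 = 0  ⇒  m = 168² − 170·137 = 4934
m = 4934 > 0,  v_rel·d = 168 > 0  ⇒  inside

inside=yes margin=4934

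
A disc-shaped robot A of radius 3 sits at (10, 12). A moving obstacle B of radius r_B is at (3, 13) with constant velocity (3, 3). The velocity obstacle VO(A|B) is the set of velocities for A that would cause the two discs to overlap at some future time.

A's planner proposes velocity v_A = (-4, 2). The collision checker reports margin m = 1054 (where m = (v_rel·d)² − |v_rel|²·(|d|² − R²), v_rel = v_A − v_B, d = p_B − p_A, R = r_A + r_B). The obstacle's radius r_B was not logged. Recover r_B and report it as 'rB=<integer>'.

m = 1054
d = (-7, 1);  v_rel = (-7, -1),  |v_rel|² = 50
v_rel×d = (-7)·(1) − (-1)·(-7) = -14
since m = R²·50 − (-14)²:  R² = (196 + 1054) / 50 = 25
R = √25 = 5  ⇒  r_B = 5 − 3 = 2

rB=2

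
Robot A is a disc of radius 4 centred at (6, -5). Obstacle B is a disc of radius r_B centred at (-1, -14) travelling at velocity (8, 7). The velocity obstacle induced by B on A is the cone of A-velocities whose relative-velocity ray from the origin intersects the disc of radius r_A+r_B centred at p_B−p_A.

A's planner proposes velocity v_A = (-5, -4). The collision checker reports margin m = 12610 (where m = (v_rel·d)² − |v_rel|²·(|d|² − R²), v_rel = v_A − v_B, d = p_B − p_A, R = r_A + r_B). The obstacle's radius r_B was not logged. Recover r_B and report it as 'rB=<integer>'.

m = 12610
d = (-7, -9);  v_rel = (-13, -11),  |v_rel|² = 290
v_rel×d = (-13)·(-9) − (-11)·(-7) = 40
since m = R²·290 − 40²:  R² = (1600 + 12610) / 290 = 49
R = √49 = 7  ⇒  r_B = 7 − 4 = 3

rB=3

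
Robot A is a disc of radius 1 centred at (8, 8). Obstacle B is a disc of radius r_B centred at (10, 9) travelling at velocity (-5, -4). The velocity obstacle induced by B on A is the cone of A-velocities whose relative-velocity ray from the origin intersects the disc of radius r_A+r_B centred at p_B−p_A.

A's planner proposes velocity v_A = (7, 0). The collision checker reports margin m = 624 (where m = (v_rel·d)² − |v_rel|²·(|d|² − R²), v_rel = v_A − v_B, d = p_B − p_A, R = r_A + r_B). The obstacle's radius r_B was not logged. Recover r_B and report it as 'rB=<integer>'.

m = 624
d = (2, 1);  v_rel = (12, 4),  |v_rel|² = 160
v_rel×d = (12)·(1) − (4)·(2) = 4
since m = R²·160 − 4²:  R² = (16 + 624) / 160 = 4
R = √4 = 2  ⇒  r_B = 2 − 1 = 1

rB=1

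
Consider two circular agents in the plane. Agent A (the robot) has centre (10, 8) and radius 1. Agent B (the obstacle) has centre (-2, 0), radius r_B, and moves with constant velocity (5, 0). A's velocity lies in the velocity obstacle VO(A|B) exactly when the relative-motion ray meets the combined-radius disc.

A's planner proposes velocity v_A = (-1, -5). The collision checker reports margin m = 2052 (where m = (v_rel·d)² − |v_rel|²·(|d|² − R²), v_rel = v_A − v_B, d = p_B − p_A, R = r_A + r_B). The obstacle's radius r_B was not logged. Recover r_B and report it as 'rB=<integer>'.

m = 2052
d = (-12, -8);  v_rel = (-6, -5),  |v_rel|² = 61
v_rel×d = (-6)·(-8) − (-5)·(-12) = -12
since m = R²·61 − (-12)²:  R² = (144 + 2052) / 61 = 36
R = √36 = 6  ⇒  r_B = 6 − 1 = 5

rB=5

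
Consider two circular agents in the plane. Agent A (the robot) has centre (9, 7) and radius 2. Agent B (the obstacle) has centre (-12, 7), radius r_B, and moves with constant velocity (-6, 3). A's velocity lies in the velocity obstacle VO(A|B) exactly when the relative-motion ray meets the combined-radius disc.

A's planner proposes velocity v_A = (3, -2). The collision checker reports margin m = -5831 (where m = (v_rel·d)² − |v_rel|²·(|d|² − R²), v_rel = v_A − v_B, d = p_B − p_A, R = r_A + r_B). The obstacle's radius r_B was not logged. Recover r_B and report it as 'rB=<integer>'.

m = -5831
d = (-21, 0);  v_rel = (9, -5),  |v_rel|² = 106
v_rel×d = (9)·(0) − (-5)·(-21) = -105
since m = R²·106 − (-105)²:  R² = (11025 + -5831) / 106 = 49
R = √49 = 7  ⇒  r_B = 7 − 2 = 5

rB=5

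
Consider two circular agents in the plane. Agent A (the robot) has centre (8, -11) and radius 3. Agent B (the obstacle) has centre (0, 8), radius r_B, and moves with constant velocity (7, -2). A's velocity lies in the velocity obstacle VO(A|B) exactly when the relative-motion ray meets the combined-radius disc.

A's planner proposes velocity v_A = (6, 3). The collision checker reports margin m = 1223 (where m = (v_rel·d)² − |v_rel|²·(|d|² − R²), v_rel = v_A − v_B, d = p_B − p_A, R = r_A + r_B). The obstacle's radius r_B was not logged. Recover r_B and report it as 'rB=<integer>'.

m = 1223
d = (-8, 19);  v_rel = (-1, 5),  |v_rel|² = 26
v_rel×d = (-1)·(19) − (5)·(-8) = 21
since m = R²·26 − 21²:  R² = (441 + 1223) / 26 = 64
R = √64 = 8  ⇒  r_B = 8 − 3 = 5

rB=5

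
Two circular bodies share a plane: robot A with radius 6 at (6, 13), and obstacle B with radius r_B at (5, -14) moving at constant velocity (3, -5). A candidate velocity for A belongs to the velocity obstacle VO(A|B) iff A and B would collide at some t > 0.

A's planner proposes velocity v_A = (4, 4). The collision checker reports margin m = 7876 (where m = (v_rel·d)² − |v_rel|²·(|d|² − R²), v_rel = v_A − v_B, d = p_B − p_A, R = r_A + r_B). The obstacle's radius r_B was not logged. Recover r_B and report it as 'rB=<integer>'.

m = 7876
d = (-1, -27);  v_rel = (1, 9),  |v_rel|² = 82
v_rel×d = (1)·(-27) − (9)·(-1) = -18
since m = R²·82 − (-18)²:  R² = (324 + 7876) / 82 = 100
R = √100 = 10  ⇒  r_B = 10 − 6 = 4

rB=4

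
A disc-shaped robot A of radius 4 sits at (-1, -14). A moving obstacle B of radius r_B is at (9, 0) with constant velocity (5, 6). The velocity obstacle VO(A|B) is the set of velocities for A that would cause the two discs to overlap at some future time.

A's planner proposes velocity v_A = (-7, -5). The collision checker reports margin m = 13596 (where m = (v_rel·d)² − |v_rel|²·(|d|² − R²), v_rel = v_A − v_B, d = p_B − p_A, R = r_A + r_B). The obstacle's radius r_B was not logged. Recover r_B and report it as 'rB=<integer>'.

m = 13596
d = (10, 14);  v_rel = (-12, -11),  |v_rel|² = 265
v_rel×d = (-12)·(14) − (-11)·(10) = -58
since m = R²·265 − (-58)²:  R² = (3364 + 13596) / 265 = 64
R = √64 = 8  ⇒  r_B = 8 − 4 = 4

rB=4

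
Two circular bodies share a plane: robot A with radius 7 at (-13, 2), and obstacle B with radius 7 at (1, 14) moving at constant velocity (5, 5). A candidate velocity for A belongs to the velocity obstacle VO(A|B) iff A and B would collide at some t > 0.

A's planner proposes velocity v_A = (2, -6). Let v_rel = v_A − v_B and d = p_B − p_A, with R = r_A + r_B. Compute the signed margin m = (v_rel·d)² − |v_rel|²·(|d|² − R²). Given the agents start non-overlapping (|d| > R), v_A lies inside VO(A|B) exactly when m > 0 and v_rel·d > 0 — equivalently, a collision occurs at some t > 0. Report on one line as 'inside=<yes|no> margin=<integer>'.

d = (14, 12),  |d|² = 340;  R = 7+7 = 14,  c = 340−14² = 144
v_rel = (-3, -11),  |v_rel|² = 130;  v_rel·d = (-3)·(14) + (-11)·(12) = -174
130·t² + 348·t + 144 = 0  ⇒  m = (-174)² − 130·144 = 11556
m = 11556 > 0,  v_rel·d = -174 < 0  ⇒  outside

inside=no margin=11556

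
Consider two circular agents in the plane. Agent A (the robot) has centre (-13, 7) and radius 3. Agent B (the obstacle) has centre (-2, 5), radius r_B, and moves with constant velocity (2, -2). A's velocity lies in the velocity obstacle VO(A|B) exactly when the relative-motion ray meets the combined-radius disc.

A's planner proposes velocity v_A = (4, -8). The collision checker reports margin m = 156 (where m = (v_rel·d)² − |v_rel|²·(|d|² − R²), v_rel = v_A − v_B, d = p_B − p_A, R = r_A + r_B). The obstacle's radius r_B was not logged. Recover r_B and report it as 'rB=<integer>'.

m = 156
d = (11, -2);  v_rel = (2, -6),  |v_rel|² = 40
v_rel×d = (2)·(-2) − (-6)·(11) = 62
since m = R²·40 − 62²:  R² = (3844 + 156) / 40 = 100
R = √100 = 10  ⇒  r_B = 10 − 3 = 7

rB=7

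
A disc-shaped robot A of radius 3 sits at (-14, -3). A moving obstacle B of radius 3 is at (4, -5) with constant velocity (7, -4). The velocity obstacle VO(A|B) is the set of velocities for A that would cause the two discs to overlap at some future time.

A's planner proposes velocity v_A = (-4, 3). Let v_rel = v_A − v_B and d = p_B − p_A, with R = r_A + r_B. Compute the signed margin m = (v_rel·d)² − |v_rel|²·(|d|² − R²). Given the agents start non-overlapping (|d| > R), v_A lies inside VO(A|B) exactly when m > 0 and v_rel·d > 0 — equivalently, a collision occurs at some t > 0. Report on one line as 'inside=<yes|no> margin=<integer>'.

d = (18, -2),  |d|² = 328;  R = 3+3 = 6,  c = 328−6² = 292
v_rel = (-11, 7),  |v_rel|² = 170;  v_rel·d = (-11)·(18) + (7)·(-2) = -212
170·t² + 424·t + 292 = 0  ⇒  m = (-212)² − 170·292 = -4696
m = -4696 < 0,  v_rel·d = -212 < 0  ⇒  outside

inside=no margin=-4696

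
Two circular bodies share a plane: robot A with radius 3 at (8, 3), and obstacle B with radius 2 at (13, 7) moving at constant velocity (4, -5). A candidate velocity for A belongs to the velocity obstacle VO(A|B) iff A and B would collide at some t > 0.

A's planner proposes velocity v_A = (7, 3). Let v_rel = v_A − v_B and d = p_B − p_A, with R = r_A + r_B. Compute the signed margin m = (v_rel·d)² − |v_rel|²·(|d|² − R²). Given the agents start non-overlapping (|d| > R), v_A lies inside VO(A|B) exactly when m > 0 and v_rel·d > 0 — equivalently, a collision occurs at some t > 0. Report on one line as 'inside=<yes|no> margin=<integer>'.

d = (5, 4),  |d|² = 41;  R = 3+2 = 5,  c = 41−5² = 16
v_rel = (3, 8),  |v_rel|² = 73;  v_rel·d = (3)·(5) + (8)·(4) = 47
73·t² − 94·t + 16 = 0  ⇒  m = 47² − 73·16 = 1041
m = 1041 > 0,  v_rel·d = 47 > 0  ⇒  inside

inside=yes margin=1041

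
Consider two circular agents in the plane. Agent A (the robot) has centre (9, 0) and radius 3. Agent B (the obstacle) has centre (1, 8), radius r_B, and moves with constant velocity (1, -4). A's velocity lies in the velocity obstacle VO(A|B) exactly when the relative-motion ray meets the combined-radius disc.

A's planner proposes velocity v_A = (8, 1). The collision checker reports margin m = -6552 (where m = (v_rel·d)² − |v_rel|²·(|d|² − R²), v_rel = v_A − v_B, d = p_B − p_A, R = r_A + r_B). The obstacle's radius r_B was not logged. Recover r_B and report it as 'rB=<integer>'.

m = -6552
d = (-8, 8);  v_rel = (7, 5),  |v_rel|² = 74
v_rel×d = (7)·(8) − (5)·(-8) = 96
since m = R²·74 − 96²:  R² = (9216 + -6552) / 74 = 36
R = √36 = 6  ⇒  r_B = 6 − 3 = 3

rB=3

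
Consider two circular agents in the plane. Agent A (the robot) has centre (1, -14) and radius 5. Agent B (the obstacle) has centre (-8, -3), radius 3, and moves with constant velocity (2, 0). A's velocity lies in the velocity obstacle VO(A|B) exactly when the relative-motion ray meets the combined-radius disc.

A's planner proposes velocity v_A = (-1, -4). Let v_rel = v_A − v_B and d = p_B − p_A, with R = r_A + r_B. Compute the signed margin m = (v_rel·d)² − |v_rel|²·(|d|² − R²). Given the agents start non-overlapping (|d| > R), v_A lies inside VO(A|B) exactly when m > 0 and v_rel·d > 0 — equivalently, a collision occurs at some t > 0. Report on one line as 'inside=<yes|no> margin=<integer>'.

d = (-9, 11),  |d|² = 202;  R = 5+3 = 8,  c = 202−8² = 138
v_rel = (-3, -4),  |v_rel|² = 25;  v_rel·d = (-3)·(-9) + (-4)·(11) = -17
25·t² + 34·t + 138 = 0  ⇒  m = (-17)² − 25·138 = -3161
m = -3161 < 0,  v_rel·d = -17 < 0  ⇒  outside

inside=no margin=-3161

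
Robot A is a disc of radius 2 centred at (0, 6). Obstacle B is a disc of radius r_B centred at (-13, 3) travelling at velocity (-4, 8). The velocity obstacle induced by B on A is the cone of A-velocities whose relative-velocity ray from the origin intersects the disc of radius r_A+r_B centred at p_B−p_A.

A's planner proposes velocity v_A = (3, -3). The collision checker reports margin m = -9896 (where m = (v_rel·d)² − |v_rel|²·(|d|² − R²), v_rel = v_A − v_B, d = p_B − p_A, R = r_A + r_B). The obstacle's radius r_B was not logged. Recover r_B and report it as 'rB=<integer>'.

m = -9896
d = (-13, -3);  v_rel = (7, -11),  |v_rel|² = 170
v_rel×d = (7)·(-3) − (-11)·(-13) = -164
since m = R²·170 − (-164)²:  R² = (26896 + -9896) / 170 = 100
R = √100 = 10  ⇒  r_B = 10 − 2 = 8

rB=8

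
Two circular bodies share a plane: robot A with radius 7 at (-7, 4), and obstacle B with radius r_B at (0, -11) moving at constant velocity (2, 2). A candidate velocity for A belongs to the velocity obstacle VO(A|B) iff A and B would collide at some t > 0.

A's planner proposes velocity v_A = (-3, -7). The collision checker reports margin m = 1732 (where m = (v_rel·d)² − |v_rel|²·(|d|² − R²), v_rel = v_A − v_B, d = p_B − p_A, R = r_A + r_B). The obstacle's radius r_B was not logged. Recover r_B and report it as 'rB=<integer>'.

m = 1732
d = (7, -15);  v_rel = (-5, -9),  |v_rel|² = 106
v_rel×d = (-5)·(-15) − (-9)·(7) = 138
since m = R²·106 − 138²:  R² = (19044 + 1732) / 106 = 196
R = √196 = 14  ⇒  r_B = 14 − 7 = 7

rB=7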